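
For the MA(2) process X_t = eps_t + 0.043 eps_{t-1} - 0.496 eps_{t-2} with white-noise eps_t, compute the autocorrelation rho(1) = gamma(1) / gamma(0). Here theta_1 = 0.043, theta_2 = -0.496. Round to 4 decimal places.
\rho(1) = 0.0174

For an MA(q) process with theta_0 = 1, the autocovariance is
  gamma(k) = sigma^2 * sum_{i=0..q-k} theta_i * theta_{i+k},
and rho(k) = gamma(k) / gamma(0). Sigma^2 cancels.
  numerator   = (1)*(0.043) + (0.043)*(-0.496) = 0.021672.
  denominator = (1)^2 + (0.043)^2 + (-0.496)^2 = 1.247865.
  rho(1) = 0.021672 / 1.247865 = 0.0174.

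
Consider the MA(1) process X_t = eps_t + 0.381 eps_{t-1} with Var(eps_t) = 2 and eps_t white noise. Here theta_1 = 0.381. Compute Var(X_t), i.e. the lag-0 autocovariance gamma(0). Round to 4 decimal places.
\gamma(0) = 2.2903

For an MA(q) process X_t = eps_t + sum_i theta_i eps_{t-i} with
Var(eps_t) = sigma^2, the variance is
  gamma(0) = sigma^2 * (1 + sum_i theta_i^2).
  sum_i theta_i^2 = (0.381)^2 = 0.145161.
  gamma(0) = 2 * (1 + 0.145161) = 2 * 1.145161 = 2.290322, which rounds to 2.2903.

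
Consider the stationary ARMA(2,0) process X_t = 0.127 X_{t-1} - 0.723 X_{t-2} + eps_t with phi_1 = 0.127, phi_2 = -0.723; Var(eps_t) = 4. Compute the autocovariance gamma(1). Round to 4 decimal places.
\gamma(1) = 0.6211

Multiply the model equation by X_{t-k} and take expectations. With theta_0 = psi_0 = 1 and psi_j the MA(infinity) weights, this gives
  gamma(k) - sum_i phi_i gamma(k-i) = c_k,
  c_k = sigma^2 * sum_{j=k..q} theta_j psi_{j-k}   (c_k = 0 for k > q),
using gamma(-m) = gamma(m).
Pure AR (q = 0): c_0 = sigma^2 = 4, c_k = 0 for k >= 1.
Equations for k = 0, 1, 2 (AR order 2, c_2 = 0):
  (E0) gamma(0) = phi_1 gamma(1) + phi_2 gamma(2) + c_0
  (E1) gamma(1) = phi_1 gamma(0) + phi_2 gamma(1) + c_1
  (E2) gamma(2) = phi_1 gamma(1) + phi_2 gamma(0)
From (E1): gamma(1) = A gamma(0) + B with
  A = phi_1 / (1 - phi_2) = 0.127 / 1.723 = 0.073709,   B = c_1 / (1 - phi_2) = 0 / 1.723 = 0.
Insert (E2) into (E0): gamma(0) (1 - phi_2^2) = phi_1 (1 + phi_2) gamma(1) + c_0.
  phi_1 (1 + phi_2) = (0.127)(0.277) = 0.035179,   1 - phi_2^2 = 0.477271.
Replace gamma(1) by A gamma(0) + B and collect gamma(0):
  gamma(0) [0.477271 - (0.035179)(0.073709)] = c_0 = 4
  gamma(0) * 0.474678 = 4
  gamma(0) = 4 / 0.474678 = 8.426765.
  gamma(1) = A gamma(0) = (0.073709)(8.426765) = 0.621125.
Therefore gamma(1) = 0.6211 (to 4 decimal places).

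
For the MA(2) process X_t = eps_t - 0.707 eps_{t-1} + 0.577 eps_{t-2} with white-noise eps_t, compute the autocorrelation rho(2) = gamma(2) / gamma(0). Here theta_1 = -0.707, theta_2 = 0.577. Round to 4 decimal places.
\rho(2) = 0.3148

For an MA(q) process with theta_0 = 1, the autocovariance is
  gamma(k) = sigma^2 * sum_{i=0..q-k} theta_i * theta_{i+k},
and rho(k) = gamma(k) / gamma(0). Sigma^2 cancels.
  numerator   = (1)*(0.577) = 0.577.
  denominator = (1)^2 + (-0.707)^2 + (0.577)^2 = 1.832778.
  rho(2) = 0.577 / 1.832778 = 0.3148.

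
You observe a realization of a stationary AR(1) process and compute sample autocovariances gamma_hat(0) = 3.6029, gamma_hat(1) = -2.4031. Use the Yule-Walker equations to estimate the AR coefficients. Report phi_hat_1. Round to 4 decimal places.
\hat\phi_{1} = -0.6670

The Yule-Walker equations for an AR(p) process read, in matrix form,
  Gamma_p phi = r_p,   with   (Gamma_p)_{ij} = gamma(|i - j|),
                       (r_p)_i = gamma(i),   i,j = 1..p.
Substitute the sample gammas (Toeplitz matrix and right-hand side of size 1):
  Gamma_p = [[3.6029]]
  r_p     = [-2.4031]
With p = 1 this is the single equation gamma(0) phi_1 = gamma(1):
  phi_hat_1 = gamma(1) / gamma(0) = -2.4031 / 3.6029 = -0.6670.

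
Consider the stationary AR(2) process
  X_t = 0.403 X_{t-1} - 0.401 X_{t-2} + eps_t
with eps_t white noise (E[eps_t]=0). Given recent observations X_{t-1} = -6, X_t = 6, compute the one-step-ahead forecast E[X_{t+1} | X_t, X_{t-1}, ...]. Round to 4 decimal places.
E[X_{t+1} \mid \mathcal F_t] = 4.8240

For an AR(p) model X_t = c + sum_i phi_i X_{t-i} + eps_t, the
one-step-ahead conditional mean is
  E[X_{t+1} | X_t, ...] = c + sum_i phi_i X_{t+1-i}.
Substitute known values:
  E[X_{t+1} | ...] = (0.403) * (6) + (-0.401) * (-6)
                   = 4.8240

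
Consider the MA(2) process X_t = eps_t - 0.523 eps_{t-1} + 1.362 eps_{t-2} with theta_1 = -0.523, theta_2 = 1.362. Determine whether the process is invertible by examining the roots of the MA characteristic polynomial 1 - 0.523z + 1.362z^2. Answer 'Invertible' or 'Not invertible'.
\text{Not invertible}

The MA(q) characteristic polynomial is P(z) = 1 - 0.523z + 1.362z^2.
Invertibility requires all roots to lie outside the unit circle, i.e. |z| > 1 for every root.
Set 1 + (-0.523) z + (1.362) z^2 = 0, i.e. a z^2 + b z + c = 0 with a = 1.362, b = -0.523, c = 1.
Discriminant D = b^2 - 4ac = (-0.523)^2 - 4*(1.362)*1 = 0.273529 - (5.448) = -5.174471.
D < 0, so the roots are the complex-conjugate pair z = (-b +/- i sqrt(-D)) / (2a) = 0.192 +/- 0.8351i.
For a conjugate pair |z|^2 = z * conj(z) = (product of roots) = c/a = 1/(1.362) = 0.734214, so |z| = sqrt(0.734214) = 0.8569 for both roots.
Moduli of all roots: 0.8569, 0.8569.
All moduli strictly greater than 1? No.
Verdict: Not invertible.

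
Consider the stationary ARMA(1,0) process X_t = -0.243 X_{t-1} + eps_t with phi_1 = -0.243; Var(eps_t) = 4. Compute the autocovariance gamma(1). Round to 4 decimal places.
\gamma(1) = -1.0330

Multiply the model equation by X_{t-k} and take expectations. With theta_0 = psi_0 = 1 and psi_j the MA(infinity) weights, this gives
  gamma(k) - sum_i phi_i gamma(k-i) = c_k,
  c_k = sigma^2 * sum_{j=k..q} theta_j psi_{j-k}   (c_k = 0 for k > q),
using gamma(-m) = gamma(m).
Pure AR (q = 0): c_0 = sigma^2 = 4, c_k = 0 for k >= 1.
Equations for k = 0 and k = 1 (AR order 1):
  gamma(0) = phi_1 gamma(1) + c_0
  gamma(1) = phi_1 gamma(0) + c_1
Substituting the second into the first: gamma(0) (1 - phi_1^2) = c_0 + phi_1 c_1, so
  gamma(0) = c_0 / (1 - phi_1^2) = 4 / (1 - (-0.243)^2) = 4 / 0.940951 = 4.251018.
  gamma(1) = phi_1 gamma(0) = (-0.243)(4.251018) = -1.032997.
Therefore gamma(1) = -1.0330 (to 4 decimal places).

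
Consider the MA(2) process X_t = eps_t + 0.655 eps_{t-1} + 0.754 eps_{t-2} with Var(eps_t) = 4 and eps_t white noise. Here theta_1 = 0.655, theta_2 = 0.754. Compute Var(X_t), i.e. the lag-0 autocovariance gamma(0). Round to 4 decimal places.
\gamma(0) = 7.9902

For an MA(q) process X_t = eps_t + sum_i theta_i eps_{t-i} with
Var(eps_t) = sigma^2, the variance is
  gamma(0) = sigma^2 * (1 + sum_i theta_i^2).
  sum_i theta_i^2 = (0.655)^2 + (0.754)^2 = 0.429025 + 0.568516 = 0.997541.
  gamma(0) = 4 * (1 + 0.997541) = 4 * 1.997541 = 7.990164, which rounds to 7.9902.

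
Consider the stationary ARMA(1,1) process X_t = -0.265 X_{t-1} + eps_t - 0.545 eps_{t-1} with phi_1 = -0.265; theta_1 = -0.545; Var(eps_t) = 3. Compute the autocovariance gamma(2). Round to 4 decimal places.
\gamma(2) = 0.7926

Multiply the model equation by X_{t-k} and take expectations. With theta_0 = psi_0 = 1 and psi_j the MA(infinity) weights, this gives
  gamma(k) - sum_i phi_i gamma(k-i) = c_k,
  c_k = sigma^2 * sum_{j=k..q} theta_j psi_{j-k}   (c_k = 0 for k > q),
using gamma(-m) = gamma(m).
psi-weights needed (psi_j = theta_j + sum_i phi_i psi_{j-i}):
  psi_1 = theta_1 + phi_1 = -0.545 + (-0.265) = -0.81
Right-hand sides:
  c_0 = sigma^2 (1 + theta_1 psi_1) = 3 * (1 + (-0.545)(-0.81)) = 3 * 1.44145 = 4.32435
  c_1 = sigma^2 theta_1 = 3 * (-0.545) = -1.635
  c_2 = 0
Equations for k = 0 and k = 1 (AR order 1):
  gamma(0) = phi_1 gamma(1) + c_0
  gamma(1) = phi_1 gamma(0) + c_1
Substituting the second into the first: gamma(0) (1 - phi_1^2) = c_0 + phi_1 c_1, so
  gamma(0) = (c_0 + phi_1 c_1) / (1 - phi_1^2) = (4.32435 + (-0.265)(-1.635)) / (1 - (-0.265)^2) = 4.757625 / 0.929775 = 5.116964.
  gamma(1) = phi_1 gamma(0) + c_1 = (-0.265)(5.116964) + (-1.635) = -2.990995.
For k = 2 (> q): gamma(2) = phi_1 gamma(1) = (-0.265)(-2.990995) = 0.792614.
Therefore gamma(2) = 0.7926 (to 4 decimal places).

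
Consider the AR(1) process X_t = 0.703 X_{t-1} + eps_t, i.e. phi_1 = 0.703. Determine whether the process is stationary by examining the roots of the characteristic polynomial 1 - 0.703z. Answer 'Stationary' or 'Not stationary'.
\text{Stationary}

The AR(p) characteristic polynomial is P(z) = 1 - 0.703z.
Stationarity requires all roots to lie outside the unit circle, i.e. |z| > 1 for every root.
This is linear in z: 1 + (-0.703) z = 0  =>  z = -1/(-0.703) = 1.422475,  |z| = 1.422475.
Moduli of all roots: 1.4225.
All moduli strictly greater than 1? Yes.
Verdict: Stationary.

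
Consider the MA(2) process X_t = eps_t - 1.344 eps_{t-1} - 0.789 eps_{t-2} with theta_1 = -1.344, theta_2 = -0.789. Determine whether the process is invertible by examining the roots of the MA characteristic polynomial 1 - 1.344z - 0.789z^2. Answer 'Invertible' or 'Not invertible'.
\text{Not invertible}

The MA(q) characteristic polynomial is P(z) = 1 - 1.344z - 0.789z^2.
Invertibility requires all roots to lie outside the unit circle, i.e. |z| > 1 for every root.
Set 1 + (-1.344) z + (-0.789) z^2 = 0, i.e. a z^2 + b z + c = 0 with a = -0.789, b = -1.344, c = 1.
Discriminant D = b^2 - 4ac = (-1.344)^2 - 4*(-0.789)*1 = 1.806336 - (-3.156) = 4.962336.
D >= 0, so the roots are real: z = (-b +/- sqrt(D)) / (2a) = (1.344 +/- 2.22763) / (-1.578).
  z_1 = (1.344 + 2.22763) / (-1.578) = -2.2634,   |z_1| = 2.2634.
  z_2 = (1.344 - 2.22763) / (-1.578) = 0.56,   |z_2| = 0.56.
Moduli of all roots: 2.2634, 0.5600.
All moduli strictly greater than 1? No.
Verdict: Not invertible.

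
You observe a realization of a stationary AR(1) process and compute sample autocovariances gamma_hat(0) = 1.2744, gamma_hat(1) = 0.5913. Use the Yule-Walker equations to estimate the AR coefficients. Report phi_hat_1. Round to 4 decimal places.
\hat\phi_{1} = 0.4640

The Yule-Walker equations for an AR(p) process read, in matrix form,
  Gamma_p phi = r_p,   with   (Gamma_p)_{ij} = gamma(|i - j|),
                       (r_p)_i = gamma(i),   i,j = 1..p.
Substitute the sample gammas (Toeplitz matrix and right-hand side of size 1):
  Gamma_p = [[1.2744]]
  r_p     = [0.5913]
With p = 1 this is the single equation gamma(0) phi_1 = gamma(1):
  phi_hat_1 = gamma(1) / gamma(0) = 0.5913 / 1.2744 = 0.4640.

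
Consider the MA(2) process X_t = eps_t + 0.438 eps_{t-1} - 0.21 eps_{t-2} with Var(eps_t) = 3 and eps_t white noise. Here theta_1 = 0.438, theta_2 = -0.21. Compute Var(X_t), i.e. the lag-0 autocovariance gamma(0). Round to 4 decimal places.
\gamma(0) = 3.7078

For an MA(q) process X_t = eps_t + sum_i theta_i eps_{t-i} with
Var(eps_t) = sigma^2, the variance is
  gamma(0) = sigma^2 * (1 + sum_i theta_i^2).
  sum_i theta_i^2 = (0.438)^2 + (-0.21)^2 = 0.191844 + 0.0441 = 0.235944.
  gamma(0) = 3 * (1 + 0.235944) = 3 * 1.235944 = 3.707832, which rounds to 3.7078.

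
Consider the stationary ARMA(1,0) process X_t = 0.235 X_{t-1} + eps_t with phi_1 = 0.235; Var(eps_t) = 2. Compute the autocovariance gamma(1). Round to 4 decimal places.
\gamma(1) = 0.4975

Multiply the model equation by X_{t-k} and take expectations. With theta_0 = psi_0 = 1 and psi_j the MA(infinity) weights, this gives
  gamma(k) - sum_i phi_i gamma(k-i) = c_k,
  c_k = sigma^2 * sum_{j=k..q} theta_j psi_{j-k}   (c_k = 0 for k > q),
using gamma(-m) = gamma(m).
Pure AR (q = 0): c_0 = sigma^2 = 2, c_k = 0 for k >= 1.
Equations for k = 0 and k = 1 (AR order 1):
  gamma(0) = phi_1 gamma(1) + c_0
  gamma(1) = phi_1 gamma(0) + c_1
Substituting the second into the first: gamma(0) (1 - phi_1^2) = c_0 + phi_1 c_1, so
  gamma(0) = c_0 / (1 - phi_1^2) = 2 / (1 - (0.235)^2) = 2 / 0.944775 = 2.116906.
  gamma(1) = phi_1 gamma(0) = (0.235)(2.116906) = 0.497473.
Therefore gamma(1) = 0.4975 (to 4 decimal places).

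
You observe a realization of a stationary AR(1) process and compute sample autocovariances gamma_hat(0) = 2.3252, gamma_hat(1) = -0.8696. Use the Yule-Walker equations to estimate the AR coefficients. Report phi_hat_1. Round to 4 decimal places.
\hat\phi_{1} = -0.3740

The Yule-Walker equations for an AR(p) process read, in matrix form,
  Gamma_p phi = r_p,   with   (Gamma_p)_{ij} = gamma(|i - j|),
                       (r_p)_i = gamma(i),   i,j = 1..p.
Substitute the sample gammas (Toeplitz matrix and right-hand side of size 1):
  Gamma_p = [[2.3252]]
  r_p     = [-0.8696]
With p = 1 this is the single equation gamma(0) phi_1 = gamma(1):
  phi_hat_1 = gamma(1) / gamma(0) = -0.8696 / 2.3252 = -0.3740.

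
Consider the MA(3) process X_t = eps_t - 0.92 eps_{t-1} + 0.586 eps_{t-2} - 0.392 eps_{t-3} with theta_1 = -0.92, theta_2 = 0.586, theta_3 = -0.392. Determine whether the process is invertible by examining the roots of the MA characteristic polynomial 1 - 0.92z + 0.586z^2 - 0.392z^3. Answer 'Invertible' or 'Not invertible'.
\text{Invertible}

The MA(q) characteristic polynomial is P(z) = 1 - 0.92z + 0.586z^2 - 0.392z^3.
Invertibility requires all roots to lie outside the unit circle, i.e. |z| > 1 for every root.
Degree 3: look for a simple real root z0 first, then factor out (1 - z/z0) and solve the remaining quadratic.
Testing z0 = 1.25: P(1.25) = 1 + (-0.92)(1.25) + (0.586)(1.25)^2 + (-0.392)(1.25)^3
  = 1 + (-1.15) + (0.915625) + (-0.765625) = 0.  So z_0 = 1.25 is a root, |z_0| = 1.25.
Divide out the factor (1 - 0.8 z) = (1 - z/z0) (since 1/z0 = 0.8):
  P(z) = (1 - 0.8 z)(1 + (-0.12) z + (0.49) z^2)
  [check: z-coef -0.12 - (0.8) = -0.92; z^2-coef 0.49 - (0.8)(-0.12) = 0.586; z^3-coef -(0.8)(0.49) = -0.392.]
Remaining roots from the quadratic factor 1 + (-0.12) z + (0.49) z^2:
  Set 1 + (-0.12) z + (0.49) z^2 = 0, i.e. a z^2 + b z + c = 0 with a = 0.49, b = -0.12, c = 1.
  Discriminant D = b^2 - 4ac = (-0.12)^2 - 4*(0.49)*1 = 0.0144 - (1.96) = -1.9456.
  D < 0, so the roots are the complex-conjugate pair z = (-b +/- i sqrt(-D)) / (2a) = 0.1224 +/- 1.4233i.
  For a conjugate pair |z|^2 = z * conj(z) = (product of roots) = c/a = 1/(0.49) = 2.040816, so |z| = sqrt(2.040816) = 1.4286 for both roots.
Moduli of all roots: 1.2500, 1.4286, 1.4286.
All moduli strictly greater than 1? Yes.
Verdict: Invertible.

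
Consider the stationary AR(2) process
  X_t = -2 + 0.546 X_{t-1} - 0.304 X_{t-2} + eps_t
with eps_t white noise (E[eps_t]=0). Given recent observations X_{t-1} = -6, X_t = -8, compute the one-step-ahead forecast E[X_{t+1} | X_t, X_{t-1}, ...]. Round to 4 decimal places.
E[X_{t+1} \mid \mathcal F_t] = -4.5440

For an AR(p) model X_t = c + sum_i phi_i X_{t-i} + eps_t, the
one-step-ahead conditional mean is
  E[X_{t+1} | X_t, ...] = c + sum_i phi_i X_{t+1-i}.
Substitute known values:
  E[X_{t+1} | ...] = -2 + (0.546) * (-8) + (-0.304) * (-6)
                   = -4.5440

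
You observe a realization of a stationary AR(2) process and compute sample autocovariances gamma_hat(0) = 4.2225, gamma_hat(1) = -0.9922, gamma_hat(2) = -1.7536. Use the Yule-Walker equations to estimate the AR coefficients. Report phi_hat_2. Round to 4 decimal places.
\hat\phi_{2} = -0.4980

The Yule-Walker equations for an AR(p) process read, in matrix form,
  Gamma_p phi = r_p,   with   (Gamma_p)_{ij} = gamma(|i - j|),
                       (r_p)_i = gamma(i),   i,j = 1..p.
Substitute the sample gammas (Toeplitz matrix and right-hand side of size 2):
  Gamma_p = [[4.2225, -0.9922], [-0.9922, 4.2225]]
  r_p     = [-0.9922, -1.7536]
Written out:
  4.2225 phi_1 - 0.9922 phi_2 = -0.9922
  -0.9922 phi_1 + 4.2225 phi_2 = -1.7536
Solve by Cramer's rule:
  det = gamma(0)^2 - gamma(1)^2 = (4.2225)^2 - (-0.9922)^2 = 17.82950625 - 0.98446084 = 16.84504541
  phi_hat_1 = [gamma(1) gamma(0) - gamma(1) gamma(2)] / det = [(-0.9922)(4.2225) - (-0.9922)(-1.7536)] / 16.84504541 = -5.92948642 / 16.84504541 = -0.352
  phi_hat_2 = [gamma(0) gamma(2) - gamma(1)^2] / det = [(4.2225)(-1.7536) - (-0.9922)^2] / 16.84504541 = -8.38903684 / 16.84504541 = -0.498
So phi_hat = [-0.3520, -0.4980].
Therefore phi_hat_2 = -0.4980.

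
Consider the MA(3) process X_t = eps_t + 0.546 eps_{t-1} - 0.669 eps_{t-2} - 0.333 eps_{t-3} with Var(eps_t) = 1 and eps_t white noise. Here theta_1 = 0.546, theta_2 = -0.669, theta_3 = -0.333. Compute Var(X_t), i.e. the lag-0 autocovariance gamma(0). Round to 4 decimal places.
\gamma(0) = 1.8566

For an MA(q) process X_t = eps_t + sum_i theta_i eps_{t-i} with
Var(eps_t) = sigma^2, the variance is
  gamma(0) = sigma^2 * (1 + sum_i theta_i^2).
  sum_i theta_i^2 = (0.546)^2 + (-0.669)^2 + (-0.333)^2 = 0.298116 + 0.447561 + 0.110889 = 0.856566.
  gamma(0) = 1 * (1 + 0.856566) = 1 * 1.856566 = 1.856566, which rounds to 1.8566.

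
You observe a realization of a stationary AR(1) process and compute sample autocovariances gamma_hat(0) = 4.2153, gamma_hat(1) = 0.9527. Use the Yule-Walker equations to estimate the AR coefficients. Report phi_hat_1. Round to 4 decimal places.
\hat\phi_{1} = 0.2260

The Yule-Walker equations for an AR(p) process read, in matrix form,
  Gamma_p phi = r_p,   with   (Gamma_p)_{ij} = gamma(|i - j|),
                       (r_p)_i = gamma(i),   i,j = 1..p.
Substitute the sample gammas (Toeplitz matrix and right-hand side of size 1):
  Gamma_p = [[4.2153]]
  r_p     = [0.9527]
With p = 1 this is the single equation gamma(0) phi_1 = gamma(1):
  phi_hat_1 = gamma(1) / gamma(0) = 0.9527 / 4.2153 = 0.2260.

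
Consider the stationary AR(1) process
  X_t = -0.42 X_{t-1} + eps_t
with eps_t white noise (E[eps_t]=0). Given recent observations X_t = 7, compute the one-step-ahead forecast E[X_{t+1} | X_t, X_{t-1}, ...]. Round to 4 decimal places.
E[X_{t+1} \mid \mathcal F_t] = -2.9400

For an AR(p) model X_t = c + sum_i phi_i X_{t-i} + eps_t, the
one-step-ahead conditional mean is
  E[X_{t+1} | X_t, ...] = c + sum_i phi_i X_{t+1-i}.
Substitute known values:
  E[X_{t+1} | ...] = (-0.42) * (7)
                   = -2.9400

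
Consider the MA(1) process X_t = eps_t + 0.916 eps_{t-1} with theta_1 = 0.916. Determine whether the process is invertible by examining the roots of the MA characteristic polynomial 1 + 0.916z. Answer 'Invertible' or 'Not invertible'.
\text{Invertible}

The MA(q) characteristic polynomial is P(z) = 1 + 0.916z.
Invertibility requires all roots to lie outside the unit circle, i.e. |z| > 1 for every root.
This is linear in z: 1 + (0.916) z = 0  =>  z = -1/(0.916) = -1.091703,  |z| = 1.091703.
Moduli of all roots: 1.0917.
All moduli strictly greater than 1? Yes.
Verdict: Invertible.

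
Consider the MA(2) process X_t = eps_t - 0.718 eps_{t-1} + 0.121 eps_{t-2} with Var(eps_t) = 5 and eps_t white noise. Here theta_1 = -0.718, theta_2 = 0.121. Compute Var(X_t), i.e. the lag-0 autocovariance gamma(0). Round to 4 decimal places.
\gamma(0) = 7.6508

For an MA(q) process X_t = eps_t + sum_i theta_i eps_{t-i} with
Var(eps_t) = sigma^2, the variance is
  gamma(0) = sigma^2 * (1 + sum_i theta_i^2).
  sum_i theta_i^2 = (-0.718)^2 + (0.121)^2 = 0.515524 + 0.014641 = 0.530165.
  gamma(0) = 5 * (1 + 0.530165) = 5 * 1.530165 = 7.650825, which rounds to 7.6508.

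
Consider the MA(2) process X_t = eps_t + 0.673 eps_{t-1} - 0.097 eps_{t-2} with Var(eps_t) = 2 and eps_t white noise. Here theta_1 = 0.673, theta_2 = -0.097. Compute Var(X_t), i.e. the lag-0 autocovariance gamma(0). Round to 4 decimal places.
\gamma(0) = 2.9247

For an MA(q) process X_t = eps_t + sum_i theta_i eps_{t-i} with
Var(eps_t) = sigma^2, the variance is
  gamma(0) = sigma^2 * (1 + sum_i theta_i^2).
  sum_i theta_i^2 = (0.673)^2 + (-0.097)^2 = 0.452929 + 0.009409 = 0.462338.
  gamma(0) = 2 * (1 + 0.462338) = 2 * 1.462338 = 2.924676, which rounds to 2.9247.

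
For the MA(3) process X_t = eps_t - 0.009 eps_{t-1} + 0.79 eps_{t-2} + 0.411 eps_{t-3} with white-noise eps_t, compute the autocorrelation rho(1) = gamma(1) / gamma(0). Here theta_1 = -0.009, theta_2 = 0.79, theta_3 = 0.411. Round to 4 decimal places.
\rho(1) = 0.1721

For an MA(q) process with theta_0 = 1, the autocovariance is
  gamma(k) = sigma^2 * sum_{i=0..q-k} theta_i * theta_{i+k},
and rho(k) = gamma(k) / gamma(0). Sigma^2 cancels.
  numerator   = (1)*(-0.009) + (-0.009)*(0.79) + (0.79)*(0.411) = 0.30858.
  denominator = (1)^2 + (-0.009)^2 + (0.79)^2 + (0.411)^2 = 1.793102.
  rho(1) = 0.30858 / 1.793102 = 0.1721.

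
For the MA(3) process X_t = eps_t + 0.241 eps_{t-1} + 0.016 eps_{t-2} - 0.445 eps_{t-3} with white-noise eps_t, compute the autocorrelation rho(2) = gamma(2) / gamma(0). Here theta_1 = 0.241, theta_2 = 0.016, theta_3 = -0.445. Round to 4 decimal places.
\rho(2) = -0.0726

For an MA(q) process with theta_0 = 1, the autocovariance is
  gamma(k) = sigma^2 * sum_{i=0..q-k} theta_i * theta_{i+k},
and rho(k) = gamma(k) / gamma(0). Sigma^2 cancels.
  numerator   = (1)*(0.016) + (0.241)*(-0.445) = -0.091245.
  denominator = (1)^2 + (0.241)^2 + (0.016)^2 + (-0.445)^2 = 1.256362.
  rho(2) = -0.091245 / 1.256362 = -0.0726.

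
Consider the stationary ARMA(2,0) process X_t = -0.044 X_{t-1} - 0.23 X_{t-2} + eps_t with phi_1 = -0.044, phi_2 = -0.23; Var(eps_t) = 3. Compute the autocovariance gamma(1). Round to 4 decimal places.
\gamma(1) = -0.1135

Multiply the model equation by X_{t-k} and take expectations. With theta_0 = psi_0 = 1 and psi_j the MA(infinity) weights, this gives
  gamma(k) - sum_i phi_i gamma(k-i) = c_k,
  c_k = sigma^2 * sum_{j=k..q} theta_j psi_{j-k}   (c_k = 0 for k > q),
using gamma(-m) = gamma(m).
Pure AR (q = 0): c_0 = sigma^2 = 3, c_k = 0 for k >= 1.
Equations for k = 0, 1, 2 (AR order 2, c_2 = 0):
  (E0) gamma(0) = phi_1 gamma(1) + phi_2 gamma(2) + c_0
  (E1) gamma(1) = phi_1 gamma(0) + phi_2 gamma(1) + c_1
  (E2) gamma(2) = phi_1 gamma(1) + phi_2 gamma(0)
From (E1): gamma(1) = A gamma(0) + B with
  A = phi_1 / (1 - phi_2) = -0.044 / 1.23 = -0.035772,   B = c_1 / (1 - phi_2) = 0 / 1.23 = 0.
Insert (E2) into (E0): gamma(0) (1 - phi_2^2) = phi_1 (1 + phi_2) gamma(1) + c_0.
  phi_1 (1 + phi_2) = (-0.044)(0.77) = -0.03388,   1 - phi_2^2 = 0.9471.
Replace gamma(1) by A gamma(0) + B and collect gamma(0):
  gamma(0) [0.9471 - (-0.03388)(-0.035772)] = c_0 = 3
  gamma(0) * 0.945888 = 3
  gamma(0) = 3 / 0.945888 = 3.171623.
  gamma(1) = A gamma(0) = (-0.035772)(3.171623) = -0.113456.
Therefore gamma(1) = -0.1135 (to 4 decimal places).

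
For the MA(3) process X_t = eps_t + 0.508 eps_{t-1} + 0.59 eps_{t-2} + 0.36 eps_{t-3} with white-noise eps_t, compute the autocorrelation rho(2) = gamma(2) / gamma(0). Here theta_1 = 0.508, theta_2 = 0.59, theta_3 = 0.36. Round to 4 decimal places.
\rho(2) = 0.4453

For an MA(q) process with theta_0 = 1, the autocovariance is
  gamma(k) = sigma^2 * sum_{i=0..q-k} theta_i * theta_{i+k},
and rho(k) = gamma(k) / gamma(0). Sigma^2 cancels.
  numerator   = (1)*(0.59) + (0.508)*(0.36) = 0.77288.
  denominator = (1)^2 + (0.508)^2 + (0.59)^2 + (0.36)^2 = 1.735764.
  rho(2) = 0.77288 / 1.735764 = 0.4453.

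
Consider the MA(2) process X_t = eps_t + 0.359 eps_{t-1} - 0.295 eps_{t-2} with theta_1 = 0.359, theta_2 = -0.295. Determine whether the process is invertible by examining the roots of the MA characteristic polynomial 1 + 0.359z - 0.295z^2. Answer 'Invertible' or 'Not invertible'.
\text{Invertible}

The MA(q) characteristic polynomial is P(z) = 1 + 0.359z - 0.295z^2.
Invertibility requires all roots to lie outside the unit circle, i.e. |z| > 1 for every root.
Set 1 + (0.359) z + (-0.295) z^2 = 0, i.e. a z^2 + b z + c = 0 with a = -0.295, b = 0.359, c = 1.
Discriminant D = b^2 - 4ac = (0.359)^2 - 4*(-0.295)*1 = 0.128881 - (-1.18) = 1.308881.
D >= 0, so the roots are real: z = (-b +/- sqrt(D)) / (2a) = (-0.359 +/- 1.144063) / (-0.59).
  z_1 = (-0.359 + 1.144063) / (-0.59) = -1.3306,   |z_1| = 1.3306.
  z_2 = (-0.359 - 1.144063) / (-0.59) = 2.5476,   |z_2| = 2.5476.
Moduli of all roots: 1.3306, 2.5476.
All moduli strictly greater than 1? Yes.
Verdict: Invertible.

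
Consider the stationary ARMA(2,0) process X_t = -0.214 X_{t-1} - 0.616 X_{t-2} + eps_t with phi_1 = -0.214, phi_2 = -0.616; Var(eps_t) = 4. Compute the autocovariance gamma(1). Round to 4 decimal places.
\gamma(1) = -0.8688

Multiply the model equation by X_{t-k} and take expectations. With theta_0 = psi_0 = 1 and psi_j the MA(infinity) weights, this gives
  gamma(k) - sum_i phi_i gamma(k-i) = c_k,
  c_k = sigma^2 * sum_{j=k..q} theta_j psi_{j-k}   (c_k = 0 for k > q),
using gamma(-m) = gamma(m).
Pure AR (q = 0): c_0 = sigma^2 = 4, c_k = 0 for k >= 1.
Equations for k = 0, 1, 2 (AR order 2, c_2 = 0):
  (E0) gamma(0) = phi_1 gamma(1) + phi_2 gamma(2) + c_0
  (E1) gamma(1) = phi_1 gamma(0) + phi_2 gamma(1) + c_1
  (E2) gamma(2) = phi_1 gamma(1) + phi_2 gamma(0)
From (E1): gamma(1) = A gamma(0) + B with
  A = phi_1 / (1 - phi_2) = -0.214 / 1.616 = -0.132426,   B = c_1 / (1 - phi_2) = 0 / 1.616 = 0.
Insert (E2) into (E0): gamma(0) (1 - phi_2^2) = phi_1 (1 + phi_2) gamma(1) + c_0.
  phi_1 (1 + phi_2) = (-0.214)(0.384) = -0.082176,   1 - phi_2^2 = 0.620544.
Replace gamma(1) by A gamma(0) + B and collect gamma(0):
  gamma(0) [0.620544 - (-0.082176)(-0.132426)] = c_0 = 4
  gamma(0) * 0.609662 = 4
  gamma(0) = 4 / 0.609662 = 6.561015.
  gamma(1) = A gamma(0) = (-0.132426)(6.561015) = -0.868847.
Therefore gamma(1) = -0.8688 (to 4 decimal places).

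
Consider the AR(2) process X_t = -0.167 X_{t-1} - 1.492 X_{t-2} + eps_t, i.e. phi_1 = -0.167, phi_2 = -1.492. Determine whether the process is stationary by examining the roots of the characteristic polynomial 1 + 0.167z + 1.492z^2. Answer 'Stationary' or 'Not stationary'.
\text{Not stationary}

The AR(p) characteristic polynomial is P(z) = 1 + 0.167z + 1.492z^2.
Stationarity requires all roots to lie outside the unit circle, i.e. |z| > 1 for every root.
Set 1 + (0.167) z + (1.492) z^2 = 0, i.e. a z^2 + b z + c = 0 with a = 1.492, b = 0.167, c = 1.
Discriminant D = b^2 - 4ac = (0.167)^2 - 4*(1.492)*1 = 0.027889 - (5.968) = -5.940111.
D < 0, so the roots are the complex-conjugate pair z = (-b +/- i sqrt(-D)) / (2a) = -0.056 +/- 0.8168i.
For a conjugate pair |z|^2 = z * conj(z) = (product of roots) = c/a = 1/(1.492) = 0.670241, so |z| = sqrt(0.670241) = 0.8187 for both roots.
Moduli of all roots: 0.8187, 0.8187.
All moduli strictly greater than 1? No.
Verdict: Not stationary.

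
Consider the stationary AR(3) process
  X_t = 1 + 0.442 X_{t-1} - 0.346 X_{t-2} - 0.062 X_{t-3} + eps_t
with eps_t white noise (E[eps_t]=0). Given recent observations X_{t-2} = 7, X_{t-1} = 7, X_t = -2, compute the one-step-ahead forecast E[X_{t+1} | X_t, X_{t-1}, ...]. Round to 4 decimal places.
E[X_{t+1} \mid \mathcal F_t] = -2.7400

For an AR(p) model X_t = c + sum_i phi_i X_{t-i} + eps_t, the
one-step-ahead conditional mean is
  E[X_{t+1} | X_t, ...] = c + sum_i phi_i X_{t+1-i}.
Substitute known values:
  E[X_{t+1} | ...] = 1 + (0.442) * (-2) + (-0.346) * (7) + (-0.062) * (7)
                   = -2.7400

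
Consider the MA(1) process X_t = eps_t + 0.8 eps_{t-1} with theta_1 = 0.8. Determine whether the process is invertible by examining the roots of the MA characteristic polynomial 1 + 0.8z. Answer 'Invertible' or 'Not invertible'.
\text{Invertible}

The MA(q) characteristic polynomial is P(z) = 1 + 0.8z.
Invertibility requires all roots to lie outside the unit circle, i.e. |z| > 1 for every root.
This is linear in z: 1 + (0.8) z = 0  =>  z = -1/(0.8) = -1.25,  |z| = 1.25.
Moduli of all roots: 1.2500.
All moduli strictly greater than 1? Yes.
Verdict: Invertible.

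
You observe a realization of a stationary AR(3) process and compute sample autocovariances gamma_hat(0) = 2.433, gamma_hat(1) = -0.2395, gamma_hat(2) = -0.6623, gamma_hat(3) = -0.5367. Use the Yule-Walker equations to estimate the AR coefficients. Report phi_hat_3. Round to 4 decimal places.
\hat\phi_{3} = -0.3110

The Yule-Walker equations for an AR(p) process read, in matrix form,
  Gamma_p phi = r_p,   with   (Gamma_p)_{ij} = gamma(|i - j|),
                       (r_p)_i = gamma(i),   i,j = 1..p.
Substitute the sample gammas (Toeplitz matrix and right-hand side of size 3):
  Gamma_p = [[2.433, -0.2395, -0.6623], [-0.2395, 2.433, -0.2395], [-0.6623, -0.2395, 2.433]]
  r_p     = [-0.2395, -0.6623, -0.5367]
Written out (R1..R3):
  (R1) 2.433 phi_1 - 0.2395 phi_2 - 0.6623 phi_3 = -0.2395
  (R2) -0.2395 phi_1 + 2.433 phi_2 - 0.2395 phi_3 = -0.6623
  (R3) -0.6623 phi_1 - 0.2395 phi_2 + 2.433 phi_3 = -0.5367
Gaussian elimination:
  R2 <- R2 - (-0.2395/2.433) R1 = R2 - (-0.098438) R1:  2.409424 phi_2 - 0.304696 phi_3 = -0.685876
  R3 <- R3 - (-0.6623/2.433) R1 = R3 - (-0.272215) R1:  -0.304696 phi_2 + 2.252712 phi_3 = -0.601896
  R3 <- R3 - (-0.304696/2.409424) R2 = R3 - (-0.12646) R2:  2.21418 phi_3 = -0.688631
Back-substitution:
  phi_hat_3 = -0.688631 / 2.21418 = -0.31101
  phi_hat_2 = (-0.685876 - (-0.304696)(-0.31101)) / 2.409424 = -0.323994
  phi_hat_1 = (-0.2395 - (-0.2395)(-0.323994) - (-0.6623)(-0.31101)) / 2.433 = -0.214993
So phi_hat = [-0.2150, -0.3240, -0.3110].
Therefore phi_hat_3 = -0.3110.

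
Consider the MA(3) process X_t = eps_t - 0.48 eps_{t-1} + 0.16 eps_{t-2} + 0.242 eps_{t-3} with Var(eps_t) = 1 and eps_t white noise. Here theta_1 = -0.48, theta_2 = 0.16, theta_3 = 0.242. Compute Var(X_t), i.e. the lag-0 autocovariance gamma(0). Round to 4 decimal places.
\gamma(0) = 1.3146

For an MA(q) process X_t = eps_t + sum_i theta_i eps_{t-i} with
Var(eps_t) = sigma^2, the variance is
  gamma(0) = sigma^2 * (1 + sum_i theta_i^2).
  sum_i theta_i^2 = (-0.48)^2 + (0.16)^2 + (0.242)^2 = 0.2304 + 0.0256 + 0.058564 = 0.314564.
  gamma(0) = 1 * (1 + 0.314564) = 1 * 1.314564 = 1.314564, which rounds to 1.3146.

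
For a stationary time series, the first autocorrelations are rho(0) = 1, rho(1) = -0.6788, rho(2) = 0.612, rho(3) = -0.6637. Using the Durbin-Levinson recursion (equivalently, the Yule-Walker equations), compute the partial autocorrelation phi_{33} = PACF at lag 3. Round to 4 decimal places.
\phi_{33} = -0.3511

The PACF at lag k is phi_{kk}, the last component of the solution
to the Yule-Walker system G_k phi = r_k where
  (G_k)_{ij} = rho(|i - j|), (r_k)_i = rho(i), i,j = 1..k.
Equivalently, Durbin-Levinson gives phi_{kk} iteratively:
  phi_{11} = rho(1)
  phi_{kk} = [rho(k) - sum_{j=1..k-1} phi_{k-1,j} rho(k-j)]
            / [1 - sum_{j=1..k-1} phi_{k-1,j} rho(j)],
  phi_{k,j} = phi_{k-1,j} - phi_{kk} phi_{k-1,k-j},  j = 1..k-1.
Step k = 1:
  phi_11 = rho(1) = -0.6788.
Step k = 2:
  phi_22 = [rho(2) - phi_11 rho(1)] / [1 - phi_11 rho(1)] = [0.612 - (-0.6788)(-0.6788)] / [1 - (-0.6788)(-0.6788)]
         = 0.15123056 / 0.53923056 = 0.280456.
  Update: phi_21 = phi_11 - phi_22 phi_11 = -0.6788 - (0.280456)(-0.6788) = -0.488426.
Step k = 3:
  phi_33 = [rho(3) - phi_21 rho(2) - phi_22 rho(1)] / [1 - phi_21 rho(1) - phi_22 rho(2)]
    numerator   = -0.6637 - (-0.488426)(0.612) - (0.280456)(-0.6788) = -0.17440941
    denominator = 1 - (-0.488426)(-0.6788) - (0.280456)(0.612) = 0.49681701
  phi_33 = -0.17440941 / 0.49681701 = -0.3511.
Therefore phi_{33} = -0.3511.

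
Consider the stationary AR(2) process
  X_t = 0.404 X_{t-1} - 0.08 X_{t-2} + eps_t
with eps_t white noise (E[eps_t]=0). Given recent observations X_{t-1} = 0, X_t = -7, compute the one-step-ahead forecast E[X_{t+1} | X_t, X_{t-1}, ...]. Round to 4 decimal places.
E[X_{t+1} \mid \mathcal F_t] = -2.8280

For an AR(p) model X_t = c + sum_i phi_i X_{t-i} + eps_t, the
one-step-ahead conditional mean is
  E[X_{t+1} | X_t, ...] = c + sum_i phi_i X_{t+1-i}.
Substitute known values:
  E[X_{t+1} | ...] = (0.404) * (-7) + (-0.08) * (0)
                   = -2.8280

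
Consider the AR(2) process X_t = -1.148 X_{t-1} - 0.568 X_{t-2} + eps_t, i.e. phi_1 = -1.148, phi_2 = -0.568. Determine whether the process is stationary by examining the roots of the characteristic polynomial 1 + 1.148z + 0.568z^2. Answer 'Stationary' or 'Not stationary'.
\text{Stationary}

The AR(p) characteristic polynomial is P(z) = 1 + 1.148z + 0.568z^2.
Stationarity requires all roots to lie outside the unit circle, i.e. |z| > 1 for every root.
Set 1 + (1.148) z + (0.568) z^2 = 0, i.e. a z^2 + b z + c = 0 with a = 0.568, b = 1.148, c = 1.
Discriminant D = b^2 - 4ac = (1.148)^2 - 4*(0.568)*1 = 1.317904 - (2.272) = -0.954096.
D < 0, so the roots are the complex-conjugate pair z = (-b +/- i sqrt(-D)) / (2a) = -1.0106 +/- 0.8598i.
For a conjugate pair |z|^2 = z * conj(z) = (product of roots) = c/a = 1/(0.568) = 1.760563, so |z| = sqrt(1.760563) = 1.3269 for both roots.
Moduli of all roots: 1.3269, 1.3269.
All moduli strictly greater than 1? Yes.
Verdict: Stationary.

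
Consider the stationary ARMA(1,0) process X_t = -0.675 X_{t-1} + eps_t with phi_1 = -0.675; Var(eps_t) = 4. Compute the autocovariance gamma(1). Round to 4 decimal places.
\gamma(1) = -4.9598

Multiply the model equation by X_{t-k} and take expectations. With theta_0 = psi_0 = 1 and psi_j the MA(infinity) weights, this gives
  gamma(k) - sum_i phi_i gamma(k-i) = c_k,
  c_k = sigma^2 * sum_{j=k..q} theta_j psi_{j-k}   (c_k = 0 for k > q),
using gamma(-m) = gamma(m).
Pure AR (q = 0): c_0 = sigma^2 = 4, c_k = 0 for k >= 1.
Equations for k = 0 and k = 1 (AR order 1):
  gamma(0) = phi_1 gamma(1) + c_0
  gamma(1) = phi_1 gamma(0) + c_1
Substituting the second into the first: gamma(0) (1 - phi_1^2) = c_0 + phi_1 c_1, so
  gamma(0) = c_0 / (1 - phi_1^2) = 4 / (1 - (-0.675)^2) = 4 / 0.544375 = 7.347876.
  gamma(1) = phi_1 gamma(0) = (-0.675)(7.347876) = -4.959816.
Therefore gamma(1) = -4.9598 (to 4 decimal places).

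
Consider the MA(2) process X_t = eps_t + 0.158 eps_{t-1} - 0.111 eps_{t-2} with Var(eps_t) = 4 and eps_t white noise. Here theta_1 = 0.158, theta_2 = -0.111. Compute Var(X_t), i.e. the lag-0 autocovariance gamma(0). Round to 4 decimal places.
\gamma(0) = 4.1491

For an MA(q) process X_t = eps_t + sum_i theta_i eps_{t-i} with
Var(eps_t) = sigma^2, the variance is
  gamma(0) = sigma^2 * (1 + sum_i theta_i^2).
  sum_i theta_i^2 = (0.158)^2 + (-0.111)^2 = 0.024964 + 0.012321 = 0.037285.
  gamma(0) = 4 * (1 + 0.037285) = 4 * 1.037285 = 4.14914, which rounds to 4.1491.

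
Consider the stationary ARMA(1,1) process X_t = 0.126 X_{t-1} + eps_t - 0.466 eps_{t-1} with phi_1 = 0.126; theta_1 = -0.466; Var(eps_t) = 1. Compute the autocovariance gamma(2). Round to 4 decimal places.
\gamma(2) = -0.0410

Multiply the model equation by X_{t-k} and take expectations. With theta_0 = psi_0 = 1 and psi_j the MA(infinity) weights, this gives
  gamma(k) - sum_i phi_i gamma(k-i) = c_k,
  c_k = sigma^2 * sum_{j=k..q} theta_j psi_{j-k}   (c_k = 0 for k > q),
using gamma(-m) = gamma(m).
psi-weights needed (psi_j = theta_j + sum_i phi_i psi_{j-i}):
  psi_1 = theta_1 + phi_1 = -0.466 + (0.126) = -0.34
Right-hand sides:
  c_0 = sigma^2 (1 + theta_1 psi_1) = 1 * (1 + (-0.466)(-0.34)) = 1 * 1.15844 = 1.15844
  c_1 = sigma^2 theta_1 = 1 * (-0.466) = -0.466
  c_2 = 0
Equations for k = 0 and k = 1 (AR order 1):
  gamma(0) = phi_1 gamma(1) + c_0
  gamma(1) = phi_1 gamma(0) + c_1
Substituting the second into the first: gamma(0) (1 - phi_1^2) = c_0 + phi_1 c_1, so
  gamma(0) = (c_0 + phi_1 c_1) / (1 - phi_1^2) = (1.15844 + (0.126)(-0.466)) / (1 - (0.126)^2) = 1.099724 / 0.984124 = 1.117465.
  gamma(1) = phi_1 gamma(0) + c_1 = (0.126)(1.117465) + (-0.466) = -0.325199.
For k = 2 (> q): gamma(2) = phi_1 gamma(1) = (0.126)(-0.325199) = -0.040975.
Therefore gamma(2) = -0.0410 (to 4 decimal places).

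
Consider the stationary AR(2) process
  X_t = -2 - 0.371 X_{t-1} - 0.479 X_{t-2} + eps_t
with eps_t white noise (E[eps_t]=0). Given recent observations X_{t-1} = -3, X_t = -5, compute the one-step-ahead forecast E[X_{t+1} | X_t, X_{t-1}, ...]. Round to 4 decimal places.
E[X_{t+1} \mid \mathcal F_t] = 1.2920

For an AR(p) model X_t = c + sum_i phi_i X_{t-i} + eps_t, the
one-step-ahead conditional mean is
  E[X_{t+1} | X_t, ...] = c + sum_i phi_i X_{t+1-i}.
Substitute known values:
  E[X_{t+1} | ...] = -2 + (-0.371) * (-5) + (-0.479) * (-3)
                   = 1.2920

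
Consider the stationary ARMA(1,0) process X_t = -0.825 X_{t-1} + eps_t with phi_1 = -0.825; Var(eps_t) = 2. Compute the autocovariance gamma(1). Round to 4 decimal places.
\gamma(1) = -5.1663

Multiply the model equation by X_{t-k} and take expectations. With theta_0 = psi_0 = 1 and psi_j the MA(infinity) weights, this gives
  gamma(k) - sum_i phi_i gamma(k-i) = c_k,
  c_k = sigma^2 * sum_{j=k..q} theta_j psi_{j-k}   (c_k = 0 for k > q),
using gamma(-m) = gamma(m).
Pure AR (q = 0): c_0 = sigma^2 = 2, c_k = 0 for k >= 1.
Equations for k = 0 and k = 1 (AR order 1):
  gamma(0) = phi_1 gamma(1) + c_0
  gamma(1) = phi_1 gamma(0) + c_1
Substituting the second into the first: gamma(0) (1 - phi_1^2) = c_0 + phi_1 c_1, so
  gamma(0) = c_0 / (1 - phi_1^2) = 2 / (1 - (-0.825)^2) = 2 / 0.319375 = 6.262231.
  gamma(1) = phi_1 gamma(0) = (-0.825)(6.262231) = -5.166341.
Therefore gamma(1) = -5.1663 (to 4 decimal places).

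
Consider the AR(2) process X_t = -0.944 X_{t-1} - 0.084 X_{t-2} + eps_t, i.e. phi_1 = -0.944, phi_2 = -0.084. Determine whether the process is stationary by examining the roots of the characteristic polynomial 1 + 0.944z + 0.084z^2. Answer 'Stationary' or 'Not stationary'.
\text{Stationary}

The AR(p) characteristic polynomial is P(z) = 1 + 0.944z + 0.084z^2.
Stationarity requires all roots to lie outside the unit circle, i.e. |z| > 1 for every root.
Set 1 + (0.944) z + (0.084) z^2 = 0, i.e. a z^2 + b z + c = 0 with a = 0.084, b = 0.944, c = 1.
Discriminant D = b^2 - 4ac = (0.944)^2 - 4*(0.084)*1 = 0.891136 - (0.336) = 0.555136.
D >= 0, so the roots are real: z = (-b +/- sqrt(D)) / (2a) = (-0.944 +/- 0.745074) / (0.168).
  z_1 = (-0.944 + 0.745074) / (0.168) = -1.1841,   |z_1| = 1.1841.
  z_2 = (-0.944 - 0.745074) / (0.168) = -10.054,   |z_2| = 10.054.
Moduli of all roots: 1.1841, 10.0540.
All moduli strictly greater than 1? Yes.
Verdict: Stationary.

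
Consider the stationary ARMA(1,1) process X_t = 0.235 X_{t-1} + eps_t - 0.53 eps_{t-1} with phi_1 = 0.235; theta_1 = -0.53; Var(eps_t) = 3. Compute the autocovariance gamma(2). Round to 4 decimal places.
\gamma(2) = -0.1927

Multiply the model equation by X_{t-k} and take expectations. With theta_0 = psi_0 = 1 and psi_j the MA(infinity) weights, this gives
  gamma(k) - sum_i phi_i gamma(k-i) = c_k,
  c_k = sigma^2 * sum_{j=k..q} theta_j psi_{j-k}   (c_k = 0 for k > q),
using gamma(-m) = gamma(m).
psi-weights needed (psi_j = theta_j + sum_i phi_i psi_{j-i}):
  psi_1 = theta_1 + phi_1 = -0.53 + (0.235) = -0.295
Right-hand sides:
  c_0 = sigma^2 (1 + theta_1 psi_1) = 3 * (1 + (-0.53)(-0.295)) = 3 * 1.15635 = 3.46905
  c_1 = sigma^2 theta_1 = 3 * (-0.53) = -1.59
  c_2 = 0
Equations for k = 0 and k = 1 (AR order 1):
  gamma(0) = phi_1 gamma(1) + c_0
  gamma(1) = phi_1 gamma(0) + c_1
Substituting the second into the first: gamma(0) (1 - phi_1^2) = c_0 + phi_1 c_1, so
  gamma(0) = (c_0 + phi_1 c_1) / (1 - phi_1^2) = (3.46905 + (0.235)(-1.59)) / (1 - (0.235)^2) = 3.0954 / 0.944775 = 3.276336.
  gamma(1) = phi_1 gamma(0) + c_1 = (0.235)(3.276336) + (-1.59) = -0.820061.
For k = 2 (> q): gamma(2) = phi_1 gamma(1) = (0.235)(-0.820061) = -0.192714.
Therefore gamma(2) = -0.1927 (to 4 decimal places).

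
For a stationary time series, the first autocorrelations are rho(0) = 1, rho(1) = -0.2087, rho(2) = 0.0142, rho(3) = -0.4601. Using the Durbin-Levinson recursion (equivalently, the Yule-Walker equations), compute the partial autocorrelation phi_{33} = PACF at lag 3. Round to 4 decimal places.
\phi_{33} = -0.4850

The PACF at lag k is phi_{kk}, the last component of the solution
to the Yule-Walker system G_k phi = r_k where
  (G_k)_{ij} = rho(|i - j|), (r_k)_i = rho(i), i,j = 1..k.
Equivalently, Durbin-Levinson gives phi_{kk} iteratively:
  phi_{11} = rho(1)
  phi_{kk} = [rho(k) - sum_{j=1..k-1} phi_{k-1,j} rho(k-j)]
            / [1 - sum_{j=1..k-1} phi_{k-1,j} rho(j)],
  phi_{k,j} = phi_{k-1,j} - phi_{kk} phi_{k-1,k-j},  j = 1..k-1.
Step k = 1:
  phi_11 = rho(1) = -0.2087.
Step k = 2:
  phi_22 = [rho(2) - phi_11 rho(1)] / [1 - phi_11 rho(1)] = [0.0142 - (-0.2087)(-0.2087)] / [1 - (-0.2087)(-0.2087)]
         = -0.02935569 / 0.95644431 = -0.030693.
  Update: phi_21 = phi_11 - phi_22 phi_11 = -0.2087 - (-0.030693)(-0.2087) = -0.215106.
Step k = 3:
  phi_33 = [rho(3) - phi_21 rho(2) - phi_22 rho(1)] / [1 - phi_21 rho(1) - phi_22 rho(2)]
    numerator   = -0.4601 - (-0.215106)(0.0142) - (-0.030693)(-0.2087) = -0.46345103
    denominator = 1 - (-0.215106)(-0.2087) - (-0.030693)(0.0142) = 0.95554331
  phi_33 = -0.46345103 / 0.95554331 = -0.485.
Therefore phi_{33} = -0.4850.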